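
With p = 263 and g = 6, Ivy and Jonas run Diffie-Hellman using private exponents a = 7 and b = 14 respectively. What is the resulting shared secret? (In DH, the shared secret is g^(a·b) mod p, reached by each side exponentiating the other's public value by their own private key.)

Ivy sends A = g^a mod p = 6^7 mod 263.
6^1 ≡ 6 (mod 263)
6^2 = (6^1)^2 ≡ 6^2 = 36 ≡ 36 (mod 263)
6^4 = (6^2)^2 ≡ 36^2 = 1296 ≡ 244 (mod 263)
6^7 = 6^4 · 6^2 · 6^1 ≡ 244 · 36 · 6 ≡ 104 (mod 263).
So A = 104. Jonas then computes K = A^b mod p = 104^14 mod 263.
104^1 ≡ 104 (mod 263)
104^2 = (104^1)^2 ≡ 104^2 = 10816 ≡ 33 (mod 263)
104^4 = (104^2)^2 ≡ 33^2 = 1089 ≡ 37 (mod 263)
104^8 = (104^4)^2 ≡ 37^2 = 1369 ≡ 54 (mod 263)
104^14 = 104^8 · 104^4 · 104^2 ≡ 54 · 37 · 33 ≡ 184 (mod 263).

184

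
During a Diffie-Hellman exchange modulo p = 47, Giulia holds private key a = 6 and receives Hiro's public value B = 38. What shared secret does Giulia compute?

Shared key K = 38^6 mod 47.
38^1 ≡ 38 (mod 47)
38^2 = (38^1)^2 ≡ 38^2 = 1444 ≡ 34 (mod 47)
38^4 = (38^2)^2 ≡ 34^2 = 1156 ≡ 28 (mod 47)
38^6 = 38^4 · 38^2 ≡ 28 · 34 ≡ 12 (mod 47).

12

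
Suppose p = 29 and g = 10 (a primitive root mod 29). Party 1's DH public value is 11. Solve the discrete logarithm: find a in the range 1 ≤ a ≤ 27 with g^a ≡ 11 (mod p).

Try successive powers of 10 modulo 29:
10^1 ≡ 10
10^2 ≡ 13
10^3 ≡ 14
10^4 ≡ 24
10^5 ≡ 8
10^6 ≡ 22
10^7 ≡ 17
10^8 ≡ 25
10^9 ≡ 18
10^10 ≡ 6
10^11 ≡ 2
10^12 ≡ 20
10^13 ≡ 26
10^14 ≡ 28
10^15 ≡ 19
10^16 ≡ 16
10^17 ≡ 15
10^18 ≡ 5
10^19 ≡ 21
10^20 ≡ 7
10^21 ≡ 12
10^22 ≡ 4
10^23 ≡ 11
Found: a = 23.

23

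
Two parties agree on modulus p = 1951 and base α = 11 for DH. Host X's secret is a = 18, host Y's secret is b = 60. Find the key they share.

1293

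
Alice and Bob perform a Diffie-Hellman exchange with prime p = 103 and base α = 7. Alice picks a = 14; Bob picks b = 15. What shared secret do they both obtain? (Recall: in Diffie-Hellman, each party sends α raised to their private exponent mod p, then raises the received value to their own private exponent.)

23

Alice sends A = α^a mod p = 7^14 mod 103.
7^1 ≡ 7 (mod 103)
7^2 = (7^1)^2 ≡ 7^2 = 49 ≡ 49 (mod 103)
7^4 = (7^2)^2 ≡ 49^2 = 2401 ≡ 32 (mod 103)
7^8 = (7^4)^2 ≡ 32^2 = 1024 ≡ 97 (mod 103)
7^14 = 7^8 · 7^4 · 7^2 ≡ 97 · 32 · 49 ≡ 68 (mod 103).
So A = 68. Bob then computes K = A^b mod p = 68^15 mod 103.
68^1 ≡ 68 (mod 103)
68^2 = (68^1)^2 ≡ 68^2 = 4624 ≡ 92 (mod 103)
68^4 = (68^2)^2 ≡ 92^2 = 8464 ≡ 18 (mod 103)
68^8 = (68^4)^2 ≡ 18^2 = 324 ≡ 15 (mod 103)
68^15 = 68^8 · 68^4 · 68^2 · 68^1 ≡ 15 · 18 · 92 · 68 ≡ 23 (mod 103).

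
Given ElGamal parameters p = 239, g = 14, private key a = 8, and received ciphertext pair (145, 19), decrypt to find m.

219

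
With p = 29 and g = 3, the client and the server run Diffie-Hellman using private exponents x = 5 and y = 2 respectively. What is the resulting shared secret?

The client sends A = g^x mod p = 3^5 mod 29.
3^1 ≡ 3 (mod 29)
3^2 = (3^1)^2 ≡ 3^2 = 9 ≡ 9 (mod 29)
3^4 = (3^2)^2 ≡ 9^2 = 81 ≡ 23 (mod 29)
3^5 = 3^4 · 3^1 ≡ 23 · 3 ≡ 11 (mod 29).
So A = 11. The server then computes K = A^y mod p = 11^2 mod 29.
11^1 ≡ 11 (mod 29)
11^2 = (11^1)^2 ≡ 11^2 = 121 ≡ 5 (mod 29)

5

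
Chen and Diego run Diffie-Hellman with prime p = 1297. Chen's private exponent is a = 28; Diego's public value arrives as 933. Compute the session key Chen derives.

731

Shared key K = 933^28 mod 1297.
933^1 ≡ 933 (mod 1297)
933^2 = (933^1)^2 ≡ 933^2 = 870489 ≡ 202 (mod 1297)
933^4 = (933^2)^2 ≡ 202^2 = 40804 ≡ 597 (mod 1297)
933^8 = (933^4)^2 ≡ 597^2 = 356409 ≡ 1031 (mod 1297)
933^16 = (933^8)^2 ≡ 1031^2 = 1062961 ≡ 718 (mod 1297)
933^28 = 933^16 · 933^8 · 933^4 ≡ 718 · 1031 · 597 ≡ 731 (mod 1297).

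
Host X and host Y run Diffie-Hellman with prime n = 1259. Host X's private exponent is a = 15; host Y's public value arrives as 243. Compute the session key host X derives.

Shared key K = 243^15 mod 1259.
243^1 ≡ 243 (mod 1259)
243^2 = (243^1)^2 ≡ 243^2 = 59049 ≡ 1135 (mod 1259)
243^4 = (243^2)^2 ≡ 1135^2 = 1288225 ≡ 268 (mod 1259)
243^8 = (243^4)^2 ≡ 268^2 = 71824 ≡ 61 (mod 1259)
243^15 = 243^8 · 243^4 · 243^2 · 243^1 ≡ 61 · 268 · 1135 · 243 ≡ 922 (mod 1259).

922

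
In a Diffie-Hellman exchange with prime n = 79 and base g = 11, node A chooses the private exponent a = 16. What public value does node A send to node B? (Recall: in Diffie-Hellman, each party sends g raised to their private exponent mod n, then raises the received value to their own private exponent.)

40

Public value = 11^16 mod 79.
11^1 ≡ 11 (mod 79)
11^2 = (11^1)^2 ≡ 11^2 = 121 ≡ 42 (mod 79)
11^4 = (11^2)^2 ≡ 42^2 = 1764 ≡ 26 (mod 79)
11^8 = (11^4)^2 ≡ 26^2 = 676 ≡ 44 (mod 79)
11^16 = (11^8)^2 ≡ 44^2 = 1936 ≡ 40 (mod 79)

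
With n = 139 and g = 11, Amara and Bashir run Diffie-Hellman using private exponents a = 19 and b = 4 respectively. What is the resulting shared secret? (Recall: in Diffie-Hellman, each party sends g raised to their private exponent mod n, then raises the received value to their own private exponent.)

66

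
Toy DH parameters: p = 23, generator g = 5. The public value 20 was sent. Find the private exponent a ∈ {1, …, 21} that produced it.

Try successive powers of 5 modulo 23:
5^1 ≡ 5
5^2 ≡ 2
5^3 ≡ 10
5^4 ≡ 4
5^5 ≡ 20
Found: a = 5.

5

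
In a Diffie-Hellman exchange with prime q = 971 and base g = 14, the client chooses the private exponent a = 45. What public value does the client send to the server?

556

Public value = 14^45 (mod 971).
14^1 ≡ 14 (mod 971)
14^2 = (14^1)^2 ≡ 14^2 = 196 ≡ 196 (mod 971)
14^4 = (14^2)^2 ≡ 196^2 = 38416 ≡ 547 (mod 971)
14^8 = (14^4)^2 ≡ 547^2 = 299209 ≡ 141 (mod 971)
14^16 = (14^8)^2 ≡ 141^2 = 19881 ≡ 461 (mod 971)
14^32 = (14^16)^2 ≡ 461^2 = 212521 ≡ 843 (mod 971)
14^45 = 14^32 · 14^8 · 14^4 · 14^1 ≡ 843 · 141 · 547 · 14 ≡ 556 (mod 971).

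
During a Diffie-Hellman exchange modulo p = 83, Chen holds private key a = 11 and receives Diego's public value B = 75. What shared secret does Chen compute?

Shared key K = 75^11 mod 83.
75^1 ≡ 75 (mod 83)
75^2 = (75^1)^2 ≡ 75^2 = 5625 ≡ 64 (mod 83)
75^4 = (75^2)^2 ≡ 64^2 = 4096 ≡ 29 (mod 83)
75^8 = (75^4)^2 ≡ 29^2 = 841 ≡ 11 (mod 83)
75^11 = 75^8 · 75^2 · 75^1 ≡ 11 · 64 · 75 ≡ 12 (mod 83).

12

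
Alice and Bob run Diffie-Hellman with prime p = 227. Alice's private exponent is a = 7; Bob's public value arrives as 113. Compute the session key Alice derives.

133

Shared key K = 113^7 mod 227.
113^1 ≡ 113 (mod 227)
113^2 = (113^1)^2 ≡ 113^2 = 12769 ≡ 57 (mod 227)
113^4 = (113^2)^2 ≡ 57^2 = 3249 ≡ 71 (mod 227)
113^7 = 113^4 · 113^2 · 113^1 ≡ 71 · 57 · 113 ≡ 133 (mod 227).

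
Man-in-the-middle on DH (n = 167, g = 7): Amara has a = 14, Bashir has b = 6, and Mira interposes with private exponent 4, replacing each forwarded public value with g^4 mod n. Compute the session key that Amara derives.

Amara receives Mira's public value M = 7^4 mod 167 instead of the honest one.
7^1 ≡ 7 (mod 167)
7^2 = (7^1)^2 ≡ 7^2 = 49 ≡ 49 (mod 167)
7^4 = (7^2)^2 ≡ 49^2 = 2401 ≡ 63 (mod 167)
So M = 63. Amara computes K = M^14 mod 167.
63^1 ≡ 63 (mod 167)
63^2 = (63^1)^2 ≡ 63^2 = 3969 ≡ 128 (mod 167)
63^4 = (63^2)^2 ≡ 128^2 = 16384 ≡ 18 (mod 167)
63^8 = (63^4)^2 ≡ 18^2 = 324 ≡ 157 (mod 167)
63^14 = 63^8 · 63^4 · 63^2 ≡ 157 · 18 · 128 ≡ 6 (mod 167).

6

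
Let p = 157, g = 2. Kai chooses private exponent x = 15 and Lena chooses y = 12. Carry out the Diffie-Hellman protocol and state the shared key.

Kai sends A = g^x mod p = 2^15 mod 157.
2^1 ≡ 2 (mod 157)
2^2 = (2^1)^2 ≡ 2^2 = 4 ≡ 4 (mod 157)
2^4 = (2^2)^2 ≡ 4^2 = 16 ≡ 16 (mod 157)
2^8 = (2^4)^2 ≡ 16^2 = 256 ≡ 99 (mod 157)
2^15 = 2^8 · 2^4 · 2^2 · 2^1 ≡ 99 · 16 · 4 · 2 ≡ 112 (mod 157).
So A = 112. Lena then computes K = A^y mod p = 112^12 mod 157.
112^1 ≡ 112 (mod 157)
112^2 = (112^1)^2 ≡ 112^2 = 12544 ≡ 141 (mod 157)
112^4 = (112^2)^2 ≡ 141^2 = 19881 ≡ 99 (mod 157)
112^8 = (112^4)^2 ≡ 99^2 = 9801 ≡ 67 (mod 157)
112^12 = 112^8 · 112^4 ≡ 67 · 99 ≡ 39 (mod 157).

39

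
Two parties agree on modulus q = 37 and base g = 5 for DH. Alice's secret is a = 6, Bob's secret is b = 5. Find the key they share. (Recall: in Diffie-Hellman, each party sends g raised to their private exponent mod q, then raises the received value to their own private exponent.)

27

Bob sends B = g^b mod q = 5^5 mod 37.
5^1 ≡ 5 (mod 37)
5^2 = (5^1)^2 ≡ 5^2 = 25 ≡ 25 (mod 37)
5^4 = (5^2)^2 ≡ 25^2 = 625 ≡ 33 (mod 37)
5^5 = 5^4 · 5^1 ≡ 33 · 5 ≡ 17 (mod 37).
So B = 17. Alice then computes K = B^a mod q = 17^6 mod 37.
17^1 ≡ 17 (mod 37)
17^2 = (17^1)^2 ≡ 17^2 = 289 ≡ 30 (mod 37)
17^4 = (17^2)^2 ≡ 30^2 = 900 ≡ 12 (mod 37)
17^6 = 17^4 · 17^2 ≡ 12 · 30 ≡ 27 (mod 37).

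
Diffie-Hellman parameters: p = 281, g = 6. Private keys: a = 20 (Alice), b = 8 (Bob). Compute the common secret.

249

Bob sends B = g^b mod p = 6^8 mod 281.
6^1 ≡ 6 (mod 281)
6^2 = (6^1)^2 ≡ 6^2 = 36 ≡ 36 (mod 281)
6^4 = (6^2)^2 ≡ 36^2 = 1296 ≡ 172 (mod 281)
6^8 = (6^4)^2 ≡ 172^2 = 29584 ≡ 79 (mod 281)
So B = 79. Alice then computes K = B^a mod p = 79^20 mod 281.
79^1 ≡ 79 (mod 281)
79^2 = (79^1)^2 ≡ 79^2 = 6241 ≡ 59 (mod 281)
79^4 = (79^2)^2 ≡ 59^2 = 3481 ≡ 109 (mod 281)
79^8 = (79^4)^2 ≡ 109^2 = 11881 ≡ 79 (mod 281)
79^16 = (79^8)^2 ≡ 79^2 = 6241 ≡ 59 (mod 281)
79^20 = 79^16 · 79^4 ≡ 59 · 109 ≡ 249 (mod 281).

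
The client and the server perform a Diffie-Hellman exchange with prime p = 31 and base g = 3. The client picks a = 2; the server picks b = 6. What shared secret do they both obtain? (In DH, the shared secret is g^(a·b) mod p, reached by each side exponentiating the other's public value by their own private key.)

8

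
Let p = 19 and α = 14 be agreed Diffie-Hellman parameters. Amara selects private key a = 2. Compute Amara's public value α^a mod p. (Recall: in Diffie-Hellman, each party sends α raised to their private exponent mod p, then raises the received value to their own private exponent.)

Public value = 14^2 mod 19.
14^1 ≡ 14 (mod 19)
14^2 = (14^1)^2 ≡ 14^2 = 196 ≡ 6 (mod 19)

6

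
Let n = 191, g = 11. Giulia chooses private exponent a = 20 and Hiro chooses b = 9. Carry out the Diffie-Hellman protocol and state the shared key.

Hiro sends B = g^b mod n = 11^9 mod 191.
11^1 ≡ 11 (mod 191)
11^2 = (11^1)^2 ≡ 11^2 = 121 ≡ 121 (mod 191)
11^4 = (11^2)^2 ≡ 121^2 = 14641 ≡ 125 (mod 191)
11^8 = (11^4)^2 ≡ 125^2 = 15625 ≡ 154 (mod 191)
11^9 = 11^8 · 11^1 ≡ 154 · 11 ≡ 166 (mod 191).
So B = 166. Giulia then computes K = B^a mod n = 166^20 mod 191.
166^1 ≡ 166 (mod 191)
166^2 = (166^1)^2 ≡ 166^2 = 27556 ≡ 52 (mod 191)
166^4 = (166^2)^2 ≡ 52^2 = 2704 ≡ 30 (mod 191)
166^8 = (166^4)^2 ≡ 30^2 = 900 ≡ 136 (mod 191)
166^16 = (166^8)^2 ≡ 136^2 = 18496 ≡ 160 (mod 191)
166^20 = 166^16 · 166^4 ≡ 160 · 30 ≡ 25 (mod 191).

25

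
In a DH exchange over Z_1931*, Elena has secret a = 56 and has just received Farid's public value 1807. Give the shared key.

Shared key K = 1807^56 mod 1931.
1807^1 ≡ 1807 (mod 1931)
1807^2 = (1807^1)^2 ≡ 1807^2 = 3265249 ≡ 1859 (mod 1931)
1807^4 = (1807^2)^2 ≡ 1859^2 = 3455881 ≡ 1322 (mod 1931)
1807^8 = (1807^4)^2 ≡ 1322^2 = 1747684 ≡ 129 (mod 1931)
1807^16 = (1807^8)^2 ≡ 129^2 = 16641 ≡ 1193 (mod 1931)
1807^32 = (1807^16)^2 ≡ 1193^2 = 1423249 ≡ 102 (mod 1931)
1807^56 = 1807^32 · 1807^16 · 1807^8 ≡ 102 · 1193 · 129 ≡ 395 (mod 1931).

395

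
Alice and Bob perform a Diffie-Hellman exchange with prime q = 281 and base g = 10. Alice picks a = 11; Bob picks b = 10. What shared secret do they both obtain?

222

Bob sends B = g^b mod q = 10^10 mod 281.
10^1 ≡ 10 (mod 281)
10^2 = (10^1)^2 ≡ 10^2 = 100 ≡ 100 (mod 281)
10^4 = (10^2)^2 ≡ 100^2 = 10000 ≡ 165 (mod 281)
10^8 = (10^4)^2 ≡ 165^2 = 27225 ≡ 249 (mod 281)
10^10 = 10^8 · 10^2 ≡ 249 · 100 ≡ 172 (mod 281).
So B = 172. Alice then computes K = B^a mod q = 172^11 mod 281.
172^1 ≡ 172 (mod 281)
172^2 = (172^1)^2 ≡ 172^2 = 29584 ≡ 79 (mod 281)
172^4 = (172^2)^2 ≡ 79^2 = 6241 ≡ 59 (mod 281)
172^8 = (172^4)^2 ≡ 59^2 = 3481 ≡ 109 (mod 281)
172^11 = 172^8 · 172^2 · 172^1 ≡ 109 · 79 · 172 ≡ 222 (mod 281).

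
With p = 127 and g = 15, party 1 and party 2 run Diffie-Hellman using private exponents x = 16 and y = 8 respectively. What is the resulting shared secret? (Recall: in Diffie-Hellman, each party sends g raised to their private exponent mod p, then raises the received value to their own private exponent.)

Party 1 sends A = g^x mod p = 15^16 mod 127.
15^1 ≡ 15 (mod 127)
15^2 = (15^1)^2 ≡ 15^2 = 225 ≡ 98 (mod 127)
15^4 = (15^2)^2 ≡ 98^2 = 9604 ≡ 79 (mod 127)
15^8 = (15^4)^2 ≡ 79^2 = 6241 ≡ 18 (mod 127)
15^16 = (15^8)^2 ≡ 18^2 = 324 ≡ 70 (mod 127)
So A = 70. Party 2 then computes K = A^y mod p = 70^8 mod 127.
70^1 ≡ 70 (mod 127)
70^2 = (70^1)^2 ≡ 70^2 = 4900 ≡ 74 (mod 127)
70^4 = (70^2)^2 ≡ 74^2 = 5476 ≡ 15 (mod 127)
70^8 = (70^4)^2 ≡ 15^2 = 225 ≡ 98 (mod 127)

98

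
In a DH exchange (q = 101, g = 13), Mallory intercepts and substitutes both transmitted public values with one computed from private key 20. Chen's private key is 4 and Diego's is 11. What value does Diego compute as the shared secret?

Diego receives Mallory's public value M = 13^20 mod 101 instead of the honest one.
13^1 ≡ 13 (mod 101)
13^2 = (13^1)^2 ≡ 13^2 = 169 ≡ 68 (mod 101)
13^4 = (13^2)^2 ≡ 68^2 = 4624 ≡ 79 (mod 101)
13^8 = (13^4)^2 ≡ 79^2 = 6241 ≡ 80 (mod 101)
13^16 = (13^8)^2 ≡ 80^2 = 6400 ≡ 37 (mod 101)
13^20 = 13^16 · 13^4 ≡ 37 · 79 ≡ 95 (mod 101).
So M = 95. Diego computes K = M^11 mod 101.
95^1 ≡ 95 (mod 101)
95^2 = (95^1)^2 ≡ 95^2 = 9025 ≡ 36 (mod 101)
95^4 = (95^2)^2 ≡ 36^2 = 1296 ≡ 84 (mod 101)
95^8 = (95^4)^2 ≡ 84^2 = 7056 ≡ 87 (mod 101)
95^11 = 95^8 · 95^2 · 95^1 ≡ 87 · 36 · 95 ≡ 95 (mod 101).

95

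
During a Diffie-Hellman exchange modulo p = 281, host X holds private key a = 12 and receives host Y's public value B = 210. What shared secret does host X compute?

231

Shared key K = 210^12 mod 281.
210^1 ≡ 210 (mod 281)
210^2 = (210^1)^2 ≡ 210^2 = 44100 ≡ 264 (mod 281)
210^4 = (210^2)^2 ≡ 264^2 = 69696 ≡ 8 (mod 281)
210^8 = (210^4)^2 ≡ 8^2 = 64 ≡ 64 (mod 281)
210^12 = 210^8 · 210^4 ≡ 64 · 8 ≡ 231 (mod 281).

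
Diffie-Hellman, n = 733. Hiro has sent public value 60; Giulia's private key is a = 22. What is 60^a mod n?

148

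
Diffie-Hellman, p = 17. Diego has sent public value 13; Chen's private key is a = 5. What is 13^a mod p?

13

Shared key K = 13^5 mod 17.
13^1 ≡ 13 (mod 17)
13^2 = (13^1)^2 ≡ 13^2 = 169 ≡ 16 (mod 17)
13^4 = (13^2)^2 ≡ 16^2 = 256 ≡ 1 (mod 17)
13^5 = 13^4 · 13^1 ≡ 1 · 13 ≡ 13 (mod 17).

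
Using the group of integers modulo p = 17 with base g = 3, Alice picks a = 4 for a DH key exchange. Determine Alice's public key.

13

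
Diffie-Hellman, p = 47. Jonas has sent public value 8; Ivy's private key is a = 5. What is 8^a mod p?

9

Shared key K = 8^5 mod 47.
8^1 ≡ 8 (mod 47)
8^2 = (8^1)^2 ≡ 8^2 = 64 ≡ 17 (mod 47)
8^4 = (8^2)^2 ≡ 17^2 = 289 ≡ 7 (mod 47)
8^5 = 8^4 · 8^1 ≡ 7 · 8 ≡ 9 (mod 47).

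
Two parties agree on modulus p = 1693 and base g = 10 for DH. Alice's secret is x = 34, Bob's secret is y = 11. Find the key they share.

139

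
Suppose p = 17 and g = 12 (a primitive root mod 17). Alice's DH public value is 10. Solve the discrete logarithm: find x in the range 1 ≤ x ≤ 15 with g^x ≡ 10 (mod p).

15

Try successive powers of 12 modulo 17:
12^1 ≡ 12
12^2 ≡ 8
12^3 ≡ 11
12^4 ≡ 13
12^5 ≡ 3
12^6 ≡ 2
12^7 ≡ 7
12^8 ≡ 16
12^9 ≡ 5
12^10 ≡ 9
12^11 ≡ 6
12^12 ≡ 4
12^13 ≡ 14
12^14 ≡ 15
12^15 ≡ 10
Found: x = 15.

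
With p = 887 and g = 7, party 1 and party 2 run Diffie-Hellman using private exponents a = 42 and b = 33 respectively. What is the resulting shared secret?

Party 1 sends A = g^a mod p = 7^42 mod 887.
7^1 ≡ 7 (mod 887)
7^2 = (7^1)^2 ≡ 7^2 = 49 ≡ 49 (mod 887)
7^4 = (7^2)^2 ≡ 49^2 = 2401 ≡ 627 (mod 887)
7^8 = (7^4)^2 ≡ 627^2 = 393129 ≡ 188 (mod 887)
7^16 = (7^8)^2 ≡ 188^2 = 35344 ≡ 751 (mod 887)
7^32 = (7^16)^2 ≡ 751^2 = 564001 ≡ 756 (mod 887)
7^42 = 7^32 · 7^8 · 7^2 ≡ 756 · 188 · 49 ≡ 435 (mod 887).
So A = 435. Party 2 then computes K = A^b mod p = 435^33 mod 887.
435^1 ≡ 435 (mod 887)
435^2 = (435^1)^2 ≡ 435^2 = 189225 ≡ 294 (mod 887)
435^4 = (435^2)^2 ≡ 294^2 = 86436 ≡ 397 (mod 887)
435^8 = (435^4)^2 ≡ 397^2 = 157609 ≡ 610 (mod 887)
435^16 = (435^8)^2 ≡ 610^2 = 372100 ≡ 447 (mod 887)
435^32 = (435^16)^2 ≡ 447^2 = 199809 ≡ 234 (mod 887)
435^33 = 435^32 · 435^1 ≡ 234 · 435 ≡ 672 (mod 887).

672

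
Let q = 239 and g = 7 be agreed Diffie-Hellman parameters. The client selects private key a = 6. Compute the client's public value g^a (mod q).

61

Public value = 7^6 (mod 239).
7^1 ≡ 7 (mod 239)
7^2 = (7^1)^2 ≡ 7^2 = 49 ≡ 49 (mod 239)
7^4 = (7^2)^2 ≡ 49^2 = 2401 ≡ 11 (mod 239)
7^6 = 7^4 · 7^2 ≡ 11 · 49 ≡ 61 (mod 239).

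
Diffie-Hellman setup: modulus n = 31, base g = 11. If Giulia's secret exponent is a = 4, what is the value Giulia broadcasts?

9

Public value = 11^{4} \pmod{31}.
11^1 ≡ 11 (mod 31)
11^2 = (11^1)^2 ≡ 11^2 = 121 ≡ 28 (mod 31)
11^4 = (11^2)^2 ≡ 28^2 = 784 ≡ 9 (mod 31)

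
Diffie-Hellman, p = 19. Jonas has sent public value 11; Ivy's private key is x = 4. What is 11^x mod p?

Shared key K = 11^4 mod 19.
11^1 ≡ 11 (mod 19)
11^2 = (11^1)^2 ≡ 11^2 = 121 ≡ 7 (mod 19)
11^4 = (11^2)^2 ≡ 7^2 = 49 ≡ 11 (mod 19)

11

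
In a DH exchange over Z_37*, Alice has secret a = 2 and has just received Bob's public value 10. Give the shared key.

Shared key K = 10^2 mod 37.
10^1 ≡ 10 (mod 37)
10^2 = (10^1)^2 ≡ 10^2 = 100 ≡ 26 (mod 37)

26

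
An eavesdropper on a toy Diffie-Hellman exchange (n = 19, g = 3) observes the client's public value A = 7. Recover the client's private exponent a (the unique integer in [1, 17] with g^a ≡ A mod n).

Try successive powers of 3 modulo 19:
3^1 ≡ 3
3^2 ≡ 9
3^3 ≡ 8
3^4 ≡ 5
3^5 ≡ 15
3^6 ≡ 7
Found: a = 6.

6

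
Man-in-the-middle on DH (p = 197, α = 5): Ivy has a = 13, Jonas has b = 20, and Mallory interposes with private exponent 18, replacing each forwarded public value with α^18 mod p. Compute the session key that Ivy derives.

169

Ivy receives Mallory's public value M = 5^18 mod 197 instead of the honest one.
5^1 ≡ 5 (mod 197)
5^2 = (5^1)^2 ≡ 5^2 = 25 ≡ 25 (mod 197)
5^4 = (5^2)^2 ≡ 25^2 = 625 ≡ 34 (mod 197)
5^8 = (5^4)^2 ≡ 34^2 = 1156 ≡ 171 (mod 197)
5^16 = (5^8)^2 ≡ 171^2 = 29241 ≡ 85 (mod 197)
5^18 = 5^16 · 5^2 ≡ 85 · 25 ≡ 155 (mod 197).
So M = 155. Ivy computes K = M^13 mod 197.
155^1 ≡ 155 (mod 197)
155^2 = (155^1)^2 ≡ 155^2 = 24025 ≡ 188 (mod 197)
155^4 = (155^2)^2 ≡ 188^2 = 35344 ≡ 81 (mod 197)
155^8 = (155^4)^2 ≡ 81^2 = 6561 ≡ 60 (mod 197)
155^13 = 155^8 · 155^4 · 155^1 ≡ 60 · 81 · 155 ≡ 169 (mod 197).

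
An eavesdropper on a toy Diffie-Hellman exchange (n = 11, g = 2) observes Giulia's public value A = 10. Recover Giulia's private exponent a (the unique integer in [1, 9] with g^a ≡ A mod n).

5

Try successive powers of 2 modulo 11:
2^1 ≡ 2
2^2 ≡ 4
2^3 ≡ 8
2^4 ≡ 5
2^5 ≡ 10
Found: a = 5.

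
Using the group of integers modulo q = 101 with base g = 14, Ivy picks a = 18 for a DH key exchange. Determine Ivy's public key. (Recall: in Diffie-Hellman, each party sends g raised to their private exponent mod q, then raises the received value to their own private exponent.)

Public value = 14^18 mod 101.
14^1 ≡ 14 (mod 101)
14^2 = (14^1)^2 ≡ 14^2 = 196 ≡ 95 (mod 101)
14^4 = (14^2)^2 ≡ 95^2 = 9025 ≡ 36 (mod 101)
14^8 = (14^4)^2 ≡ 36^2 = 1296 ≡ 84 (mod 101)
14^16 = (14^8)^2 ≡ 84^2 = 7056 ≡ 87 (mod 101)
14^18 = 14^16 · 14^2 ≡ 87 · 95 ≡ 84 (mod 101).

84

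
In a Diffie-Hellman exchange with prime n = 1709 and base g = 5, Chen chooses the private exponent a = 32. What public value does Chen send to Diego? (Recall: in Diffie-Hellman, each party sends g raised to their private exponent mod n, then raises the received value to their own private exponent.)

1540

Public value = 5^32 mod 1709.
5^1 ≡ 5 (mod 1709)
5^2 = (5^1)^2 ≡ 5^2 = 25 ≡ 25 (mod 1709)
5^4 = (5^2)^2 ≡ 25^2 = 625 ≡ 625 (mod 1709)
5^8 = (5^4)^2 ≡ 625^2 = 390625 ≡ 973 (mod 1709)
5^16 = (5^8)^2 ≡ 973^2 = 946729 ≡ 1652 (mod 1709)
5^32 = (5^16)^2 ≡ 1652^2 = 2729104 ≡ 1540 (mod 1709)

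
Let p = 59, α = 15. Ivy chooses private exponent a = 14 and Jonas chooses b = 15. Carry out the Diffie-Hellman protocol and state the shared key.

Jonas sends B = α^b mod p = 15^15 mod 59.
15^1 ≡ 15 (mod 59)
15^2 = (15^1)^2 ≡ 15^2 = 225 ≡ 48 (mod 59)
15^4 = (15^2)^2 ≡ 48^2 = 2304 ≡ 3 (mod 59)
15^8 = (15^4)^2 ≡ 3^2 = 9 ≡ 9 (mod 59)
15^15 = 15^8 · 15^4 · 15^2 · 15^1 ≡ 9 · 3 · 48 · 15 ≡ 29 (mod 59).
So B = 29. Ivy then computes K = B^a mod p = 29^14 mod 59.
29^1 ≡ 29 (mod 59)
29^2 = (29^1)^2 ≡ 29^2 = 841 ≡ 15 (mod 59)
29^4 = (29^2)^2 ≡ 15^2 = 225 ≡ 48 (mod 59)
29^8 = (29^4)^2 ≡ 48^2 = 2304 ≡ 3 (mod 59)
29^14 = 29^8 · 29^4 · 29^2 ≡ 3 · 48 · 15 ≡ 36 (mod 59).

36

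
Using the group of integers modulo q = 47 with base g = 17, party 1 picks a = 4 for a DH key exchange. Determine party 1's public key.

2

Public value = 17^4 (mod 47).
17^1 ≡ 17 (mod 47)
17^2 = (17^1)^2 ≡ 17^2 = 289 ≡ 7 (mod 47)
17^4 = (17^2)^2 ≡ 7^2 = 49 ≡ 2 (mod 47)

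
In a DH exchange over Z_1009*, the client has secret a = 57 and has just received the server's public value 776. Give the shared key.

Shared key K = 776^57 mod 1009.
776^1 ≡ 776 (mod 1009)
776^2 = (776^1)^2 ≡ 776^2 = 602176 ≡ 812 (mod 1009)
776^4 = (776^2)^2 ≡ 812^2 = 659344 ≡ 467 (mod 1009)
776^8 = (776^4)^2 ≡ 467^2 = 218089 ≡ 145 (mod 1009)
776^16 = (776^8)^2 ≡ 145^2 = 21025 ≡ 845 (mod 1009)
776^32 = (776^16)^2 ≡ 845^2 = 714025 ≡ 662 (mod 1009)
776^57 = 776^32 · 776^16 · 776^8 · 776^1 ≡ 662 · 845 · 145 · 776 ≡ 612 (mod 1009).

612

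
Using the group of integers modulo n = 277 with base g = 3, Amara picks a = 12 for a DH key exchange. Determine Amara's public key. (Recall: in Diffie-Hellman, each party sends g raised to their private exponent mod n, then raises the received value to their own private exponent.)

155

Public value = 3^12 mod 277.
3^1 ≡ 3 (mod 277)
3^2 = (3^1)^2 ≡ 3^2 = 9 ≡ 9 (mod 277)
3^4 = (3^2)^2 ≡ 9^2 = 81 ≡ 81 (mod 277)
3^8 = (3^4)^2 ≡ 81^2 = 6561 ≡ 190 (mod 277)
3^12 = 3^8 · 3^4 ≡ 190 · 81 ≡ 155 (mod 277).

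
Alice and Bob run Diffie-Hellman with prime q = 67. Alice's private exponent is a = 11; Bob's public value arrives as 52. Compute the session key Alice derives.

Shared key K = 52^11 mod 67.
52^1 ≡ 52 (mod 67)
52^2 = (52^1)^2 ≡ 52^2 = 2704 ≡ 24 (mod 67)
52^4 = (52^2)^2 ≡ 24^2 = 576 ≡ 40 (mod 67)
52^8 = (52^4)^2 ≡ 40^2 = 1600 ≡ 59 (mod 67)
52^11 = 52^8 · 52^2 · 52^1 ≡ 59 · 24 · 52 ≡ 66 (mod 67).

66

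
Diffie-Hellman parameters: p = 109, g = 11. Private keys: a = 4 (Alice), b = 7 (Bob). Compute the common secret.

Bob sends B = g^b mod p = 11^7 mod 109.
11^1 ≡ 11 (mod 109)
11^2 = (11^1)^2 ≡ 11^2 = 121 ≡ 12 (mod 109)
11^4 = (11^2)^2 ≡ 12^2 = 144 ≡ 35 (mod 109)
11^7 = 11^4 · 11^2 · 11^1 ≡ 35 · 12 · 11 ≡ 42 (mod 109).
So B = 42. Alice then computes K = B^a mod p = 42^4 mod 109.
42^1 ≡ 42 (mod 109)
42^2 = (42^1)^2 ≡ 42^2 = 1764 ≡ 20 (mod 109)
42^4 = (42^2)^2 ≡ 20^2 = 400 ≡ 73 (mod 109)

73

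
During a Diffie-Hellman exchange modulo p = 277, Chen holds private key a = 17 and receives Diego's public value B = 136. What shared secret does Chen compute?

252

Shared key K = 136^17 mod 277.
136^1 ≡ 136 (mod 277)
136^2 = (136^1)^2 ≡ 136^2 = 18496 ≡ 214 (mod 277)
136^4 = (136^2)^2 ≡ 214^2 = 45796 ≡ 91 (mod 277)
136^8 = (136^4)^2 ≡ 91^2 = 8281 ≡ 248 (mod 277)
136^16 = (136^8)^2 ≡ 248^2 = 61504 ≡ 10 (mod 277)
136^17 = 136^16 · 136^1 ≡ 10 · 136 ≡ 252 (mod 277).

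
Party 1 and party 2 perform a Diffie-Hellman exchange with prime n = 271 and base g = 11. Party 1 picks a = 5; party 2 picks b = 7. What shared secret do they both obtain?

Party 2 sends B = g^b mod n = 11^7 mod 271.
11^1 ≡ 11 (mod 271)
11^2 = (11^1)^2 ≡ 11^2 = 121 ≡ 121 (mod 271)
11^4 = (11^2)^2 ≡ 121^2 = 14641 ≡ 7 (mod 271)
11^7 = 11^4 · 11^2 · 11^1 ≡ 7 · 121 · 11 ≡ 103 (mod 271).
So B = 103. Party 1 then computes K = B^a mod n = 103^5 mod 271.
103^1 ≡ 103 (mod 271)
103^2 = (103^1)^2 ≡ 103^2 = 10609 ≡ 40 (mod 271)
103^4 = (103^2)^2 ≡ 40^2 = 1600 ≡ 245 (mod 271)
103^5 = 103^4 · 103^1 ≡ 245 · 103 ≡ 32 (mod 271).

32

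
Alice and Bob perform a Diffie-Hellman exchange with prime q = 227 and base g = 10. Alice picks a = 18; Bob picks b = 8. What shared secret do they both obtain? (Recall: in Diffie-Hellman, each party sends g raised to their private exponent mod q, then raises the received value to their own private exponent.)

Bob sends B = g^b mod q = 10^8 mod 227.
10^1 ≡ 10 (mod 227)
10^2 = (10^1)^2 ≡ 10^2 = 100 ≡ 100 (mod 227)
10^4 = (10^2)^2 ≡ 100^2 = 10000 ≡ 12 (mod 227)
10^8 = (10^4)^2 ≡ 12^2 = 144 ≡ 144 (mod 227)
So B = 144. Alice then computes K = B^a mod q = 144^18 mod 227.
144^1 ≡ 144 (mod 227)
144^2 = (144^1)^2 ≡ 144^2 = 20736 ≡ 79 (mod 227)
144^4 = (144^2)^2 ≡ 79^2 = 6241 ≡ 112 (mod 227)
144^8 = (144^4)^2 ≡ 112^2 = 12544 ≡ 59 (mod 227)
144^16 = (144^8)^2 ≡ 59^2 = 3481 ≡ 76 (mod 227)
144^18 = 144^16 · 144^2 ≡ 76 · 79 ≡ 102 (mod 227).

102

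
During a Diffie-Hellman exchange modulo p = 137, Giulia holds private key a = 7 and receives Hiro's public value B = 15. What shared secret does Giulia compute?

Shared key K = 15^7 mod 137.
15^1 ≡ 15 (mod 137)
15^2 = (15^1)^2 ≡ 15^2 = 225 ≡ 88 (mod 137)
15^4 = (15^2)^2 ≡ 88^2 = 7744 ≡ 72 (mod 137)
15^7 = 15^4 · 15^2 · 15^1 ≡ 72 · 88 · 15 ≡ 99 (mod 137).

99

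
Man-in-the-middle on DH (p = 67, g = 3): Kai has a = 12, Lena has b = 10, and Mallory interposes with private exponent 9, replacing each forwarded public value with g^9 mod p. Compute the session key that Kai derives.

15

Kai receives Mallory's public value M = 3^9 mod 67 instead of the honest one.
3^1 ≡ 3 (mod 67)
3^2 = (3^1)^2 ≡ 3^2 = 9 ≡ 9 (mod 67)
3^4 = (3^2)^2 ≡ 9^2 = 81 ≡ 14 (mod 67)
3^8 = (3^4)^2 ≡ 14^2 = 196 ≡ 62 (mod 67)
3^9 = 3^8 · 3^1 ≡ 62 · 3 ≡ 52 (mod 67).
So M = 52. Kai computes K = M^12 mod 67.
52^1 ≡ 52 (mod 67)
52^2 = (52^1)^2 ≡ 52^2 = 2704 ≡ 24 (mod 67)
52^4 = (52^2)^2 ≡ 24^2 = 576 ≡ 40 (mod 67)
52^8 = (52^4)^2 ≡ 40^2 = 1600 ≡ 59 (mod 67)
52^12 = 52^8 · 52^4 ≡ 59 · 40 ≡ 15 (mod 67).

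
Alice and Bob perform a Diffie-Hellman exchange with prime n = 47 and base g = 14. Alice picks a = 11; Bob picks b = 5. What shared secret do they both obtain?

4

Alice sends A = g^a mod n = 14^11 mod 47.
14^1 ≡ 14 (mod 47)
14^2 = (14^1)^2 ≡ 14^2 = 196 ≡ 8 (mod 47)
14^4 = (14^2)^2 ≡ 8^2 = 64 ≡ 17 (mod 47)
14^8 = (14^4)^2 ≡ 17^2 = 289 ≡ 7 (mod 47)
14^11 = 14^8 · 14^2 · 14^1 ≡ 7 · 8 · 14 ≡ 32 (mod 47).
So A = 32. Bob then computes K = A^b mod n = 32^5 mod 47.
32^1 ≡ 32 (mod 47)
32^2 = (32^1)^2 ≡ 32^2 = 1024 ≡ 37 (mod 47)
32^4 = (32^2)^2 ≡ 37^2 = 1369 ≡ 6 (mod 47)
32^5 = 32^4 · 32^1 ≡ 6 · 32 ≡ 4 (mod 47).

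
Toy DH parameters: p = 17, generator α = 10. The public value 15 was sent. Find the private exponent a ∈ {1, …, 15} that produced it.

Try successive powers of 10 modulo 17:
10^1 ≡ 10
10^2 ≡ 15
Found: a = 2.

2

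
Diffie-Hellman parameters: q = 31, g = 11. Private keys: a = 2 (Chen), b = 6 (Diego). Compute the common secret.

16

Chen sends A = g^a mod q = 11^2 mod 31.
11^1 ≡ 11 (mod 31)
11^2 = (11^1)^2 ≡ 11^2 = 121 ≡ 28 (mod 31)
So A = 28. Diego then computes K = A^b mod q = 28^6 mod 31.
28^1 ≡ 28 (mod 31)
28^2 = (28^1)^2 ≡ 28^2 = 784 ≡ 9 (mod 31)
28^4 = (28^2)^2 ≡ 9^2 = 81 ≡ 19 (mod 31)
28^6 = 28^4 · 28^2 ≡ 19 · 9 ≡ 16 (mod 31).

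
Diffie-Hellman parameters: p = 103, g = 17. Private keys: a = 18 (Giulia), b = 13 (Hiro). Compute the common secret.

Giulia sends A = g^a mod p = 17^18 mod 103.
17^1 ≡ 17 (mod 103)
17^2 = (17^1)^2 ≡ 17^2 = 289 ≡ 83 (mod 103)
17^4 = (17^2)^2 ≡ 83^2 = 6889 ≡ 91 (mod 103)
17^8 = (17^4)^2 ≡ 91^2 = 8281 ≡ 41 (mod 103)
17^16 = (17^8)^2 ≡ 41^2 = 1681 ≡ 33 (mod 103)
17^18 = 17^16 · 17^2 ≡ 33 · 83 ≡ 61 (mod 103).
So A = 61. Hiro then computes K = A^b mod p = 61^13 mod 103.
61^1 ≡ 61 (mod 103)
61^2 = (61^1)^2 ≡ 61^2 = 3721 ≡ 13 (mod 103)
61^4 = (61^2)^2 ≡ 13^2 = 169 ≡ 66 (mod 103)
61^8 = (61^4)^2 ≡ 66^2 = 4356 ≡ 30 (mod 103)
61^13 = 61^8 · 61^4 · 61^1 ≡ 30 · 66 · 61 ≡ 64 (mod 103).

64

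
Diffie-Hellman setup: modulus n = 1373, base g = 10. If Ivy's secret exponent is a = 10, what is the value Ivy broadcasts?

Public value = 10^10 (mod 1373).
10^1 ≡ 10 (mod 1373)
10^2 = (10^1)^2 ≡ 10^2 = 100 ≡ 100 (mod 1373)
10^4 = (10^2)^2 ≡ 100^2 = 10000 ≡ 389 (mod 1373)
10^8 = (10^4)^2 ≡ 389^2 = 151321 ≡ 291 (mod 1373)
10^10 = 10^8 · 10^2 ≡ 291 · 100 ≡ 267 (mod 1373).

267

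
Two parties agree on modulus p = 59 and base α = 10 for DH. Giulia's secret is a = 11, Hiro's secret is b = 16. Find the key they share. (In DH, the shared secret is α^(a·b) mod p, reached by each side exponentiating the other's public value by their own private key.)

41

Hiro sends B = α^b mod p = 10^16 mod 59.
10^1 ≡ 10 (mod 59)
10^2 = (10^1)^2 ≡ 10^2 = 100 ≡ 41 (mod 59)
10^4 = (10^2)^2 ≡ 41^2 = 1681 ≡ 29 (mod 59)
10^8 = (10^4)^2 ≡ 29^2 = 841 ≡ 15 (mod 59)
10^16 = (10^8)^2 ≡ 15^2 = 225 ≡ 48 (mod 59)
So B = 48. Giulia then computes K = B^a mod p = 48^11 mod 59.
48^1 ≡ 48 (mod 59)
48^2 = (48^1)^2 ≡ 48^2 = 2304 ≡ 3 (mod 59)
48^4 = (48^2)^2 ≡ 3^2 = 9 ≡ 9 (mod 59)
48^8 = (48^4)^2 ≡ 9^2 = 81 ≡ 22 (mod 59)
48^11 = 48^8 · 48^2 · 48^1 ≡ 22 · 3 · 48 ≡ 41 (mod 59).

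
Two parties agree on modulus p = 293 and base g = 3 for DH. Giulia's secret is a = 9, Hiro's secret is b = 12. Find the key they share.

Giulia sends A = g^a mod p = 3^9 mod 293.
3^1 ≡ 3 (mod 293)
3^2 = (3^1)^2 ≡ 3^2 = 9 ≡ 9 (mod 293)
3^4 = (3^2)^2 ≡ 9^2 = 81 ≡ 81 (mod 293)
3^8 = (3^4)^2 ≡ 81^2 = 6561 ≡ 115 (mod 293)
3^9 = 3^8 · 3^1 ≡ 115 · 3 ≡ 52 (mod 293).
So A = 52. Hiro then computes K = A^b mod p = 52^12 mod 293.
52^1 ≡ 52 (mod 293)
52^2 = (52^1)^2 ≡ 52^2 = 2704 ≡ 67 (mod 293)
52^4 = (52^2)^2 ≡ 67^2 = 4489 ≡ 94 (mod 293)
52^8 = (52^4)^2 ≡ 94^2 = 8836 ≡ 46 (mod 293)
52^12 = 52^8 · 52^4 ≡ 46 · 94 ≡ 222 (mod 293).

222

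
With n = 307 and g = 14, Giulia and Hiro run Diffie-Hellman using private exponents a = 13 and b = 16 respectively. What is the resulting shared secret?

Hiro sends B = g^b mod n = 14^16 mod 307.
14^1 ≡ 14 (mod 307)
14^2 = (14^1)^2 ≡ 14^2 = 196 ≡ 196 (mod 307)
14^4 = (14^2)^2 ≡ 196^2 = 38416 ≡ 41 (mod 307)
14^8 = (14^4)^2 ≡ 41^2 = 1681 ≡ 146 (mod 307)
14^16 = (14^8)^2 ≡ 146^2 = 21316 ≡ 133 (mod 307)
So B = 133. Giulia then computes K = B^a mod n = 133^13 mod 307.
133^1 ≡ 133 (mod 307)
133^2 = (133^1)^2 ≡ 133^2 = 17689 ≡ 190 (mod 307)
133^4 = (133^2)^2 ≡ 190^2 = 36100 ≡ 181 (mod 307)
133^8 = (133^4)^2 ≡ 181^2 = 32761 ≡ 219 (mod 307)
133^13 = 133^8 · 133^4 · 133^1 ≡ 219 · 181 · 133 ≡ 183 (mod 307).

183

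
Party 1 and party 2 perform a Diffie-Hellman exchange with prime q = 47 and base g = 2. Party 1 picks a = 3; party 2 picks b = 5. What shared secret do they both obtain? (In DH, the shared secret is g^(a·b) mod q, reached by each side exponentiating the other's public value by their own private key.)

Party 2 sends B = g^b mod q = 2^5 mod 47.
2^1 ≡ 2 (mod 47)
2^2 = (2^1)^2 ≡ 2^2 = 4 ≡ 4 (mod 47)
2^4 = (2^2)^2 ≡ 4^2 = 16 ≡ 16 (mod 47)
2^5 = 2^4 · 2^1 ≡ 16 · 2 ≡ 32 (mod 47).
So B = 32. Party 1 then computes K = B^a mod q = 32^3 mod 47.
32^1 ≡ 32 (mod 47)
32^2 = (32^1)^2 ≡ 32^2 = 1024 ≡ 37 (mod 47)
32^3 = 32^2 · 32^1 ≡ 37 · 32 ≡ 9 (mod 47).

9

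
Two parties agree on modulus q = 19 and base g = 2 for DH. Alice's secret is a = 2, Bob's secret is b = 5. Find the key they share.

17

Alice sends A = g^a mod q = 2^2 mod 19.
2^1 ≡ 2 (mod 19)
2^2 = (2^1)^2 ≡ 2^2 = 4 ≡ 4 (mod 19)
So A = 4. Bob then computes K = A^b mod q = 4^5 mod 19.
4^1 ≡ 4 (mod 19)
4^2 = (4^1)^2 ≡ 4^2 = 16 ≡ 16 (mod 19)
4^4 = (4^2)^2 ≡ 16^2 = 256 ≡ 9 (mod 19)
4^5 = 4^4 · 4^1 ≡ 9 · 4 ≡ 17 (mod 19).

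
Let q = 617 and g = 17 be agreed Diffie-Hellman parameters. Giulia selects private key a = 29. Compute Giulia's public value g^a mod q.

90

Public value = 17^29 mod 617.
17^1 ≡ 17 (mod 617)
17^2 = (17^1)^2 ≡ 17^2 = 289 ≡ 289 (mod 617)
17^4 = (17^2)^2 ≡ 289^2 = 83521 ≡ 226 (mod 617)
17^8 = (17^4)^2 ≡ 226^2 = 51076 ≡ 482 (mod 617)
17^16 = (17^8)^2 ≡ 482^2 = 232324 ≡ 332 (mod 617)
17^29 = 17^16 · 17^8 · 17^4 · 17^1 ≡ 332 · 482 · 226 · 17 ≡ 90 (mod 617).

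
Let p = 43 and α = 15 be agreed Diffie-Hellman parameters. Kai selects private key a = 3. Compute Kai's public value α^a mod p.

Public value = 15^3 mod 43.
15^1 ≡ 15 (mod 43)
15^2 = (15^1)^2 ≡ 15^2 = 225 ≡ 10 (mod 43)
15^3 = 15^2 · 15^1 ≡ 10 · 15 ≡ 21 (mod 43).

21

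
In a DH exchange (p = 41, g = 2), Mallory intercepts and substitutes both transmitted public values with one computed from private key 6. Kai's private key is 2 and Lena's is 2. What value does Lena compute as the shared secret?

37

Lena receives Mallory's public value M = 2^6 mod 41 instead of the honest one.
2^1 ≡ 2 (mod 41)
2^2 = (2^1)^2 ≡ 2^2 = 4 ≡ 4 (mod 41)
2^4 = (2^2)^2 ≡ 4^2 = 16 ≡ 16 (mod 41)
2^6 = 2^4 · 2^2 ≡ 16 · 4 ≡ 23 (mod 41).
So M = 23. Lena computes K = M^2 mod 41.
23^1 ≡ 23 (mod 41)
23^2 = (23^1)^2 ≡ 23^2 = 529 ≡ 37 (mod 41)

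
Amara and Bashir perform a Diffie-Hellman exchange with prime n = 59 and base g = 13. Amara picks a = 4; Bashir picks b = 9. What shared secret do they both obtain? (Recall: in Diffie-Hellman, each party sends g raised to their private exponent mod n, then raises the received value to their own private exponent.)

Bashir sends B = g^b mod n = 13^9 mod 59.
13^1 ≡ 13 (mod 59)
13^2 = (13^1)^2 ≡ 13^2 = 169 ≡ 51 (mod 59)
13^4 = (13^2)^2 ≡ 51^2 = 2601 ≡ 5 (mod 59)
13^8 = (13^4)^2 ≡ 5^2 = 25 ≡ 25 (mod 59)
13^9 = 13^8 · 13^1 ≡ 25 · 13 ≡ 30 (mod 59).
So B = 30. Amara then computes K = B^a mod n = 30^4 mod 59.
30^1 ≡ 30 (mod 59)
30^2 = (30^1)^2 ≡ 30^2 = 900 ≡ 15 (mod 59)
30^4 = (30^2)^2 ≡ 15^2 = 225 ≡ 48 (mod 59)

48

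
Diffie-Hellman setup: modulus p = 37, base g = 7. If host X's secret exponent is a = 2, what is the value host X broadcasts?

Public value = 7^2 mod 37.
7^1 ≡ 7 (mod 37)
7^2 = (7^1)^2 ≡ 7^2 = 49 ≡ 12 (mod 37)

12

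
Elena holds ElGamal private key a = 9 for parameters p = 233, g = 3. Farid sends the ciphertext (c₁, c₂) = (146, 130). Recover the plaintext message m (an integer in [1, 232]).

Shared mask s = c₁^a mod p = 146^9 mod 233.
146^1 ≡ 146 (mod 233)
146^2 = (146^1)^2 ≡ 146^2 = 21316 ≡ 113 (mod 233)
146^4 = (146^2)^2 ≡ 113^2 = 12769 ≡ 187 (mod 233)
146^8 = (146^4)^2 ≡ 187^2 = 34969 ≡ 19 (mod 233)
146^9 = 146^8 · 146^1 ≡ 19 · 146 ≡ 211 (mod 233).
So s = 211; s⁻¹ ≡ 180 (mod 233).
m = c₂ · s⁻¹ mod 233 = 130 · 180 mod 233 = 100.

100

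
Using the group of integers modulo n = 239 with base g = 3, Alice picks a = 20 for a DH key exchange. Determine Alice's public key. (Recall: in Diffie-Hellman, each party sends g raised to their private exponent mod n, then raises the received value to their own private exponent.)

Public value = 3^20 mod 239.
3^1 ≡ 3 (mod 239)
3^2 = (3^1)^2 ≡ 3^2 = 9 ≡ 9 (mod 239)
3^4 = (3^2)^2 ≡ 9^2 = 81 ≡ 81 (mod 239)
3^8 = (3^4)^2 ≡ 81^2 = 6561 ≡ 108 (mod 239)
3^16 = (3^8)^2 ≡ 108^2 = 11664 ≡ 192 (mod 239)
3^20 = 3^16 · 3^4 ≡ 192 · 81 ≡ 17 (mod 239).

17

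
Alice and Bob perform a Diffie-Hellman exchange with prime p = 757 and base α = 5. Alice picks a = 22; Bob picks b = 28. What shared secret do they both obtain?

Bob sends B = α^b mod p = 5^28 mod 757.
5^1 ≡ 5 (mod 757)
5^2 = (5^1)^2 ≡ 5^2 = 25 ≡ 25 (mod 757)
5^4 = (5^2)^2 ≡ 25^2 = 625 ≡ 625 (mod 757)
5^8 = (5^4)^2 ≡ 625^2 = 390625 ≡ 13 (mod 757)
5^16 = (5^8)^2 ≡ 13^2 = 169 ≡ 169 (mod 757)
5^28 = 5^16 · 5^8 · 5^4 ≡ 169 · 13 · 625 ≡ 684 (mod 757).
So B = 684. Alice then computes K = B^a mod p = 684^22 mod 757.
684^1 ≡ 684 (mod 757)
684^2 = (684^1)^2 ≡ 684^2 = 467856 ≡ 30 (mod 757)
684^4 = (684^2)^2 ≡ 30^2 = 900 ≡ 143 (mod 757)
684^8 = (684^4)^2 ≡ 143^2 = 20449 ≡ 10 (mod 757)
684^16 = (684^8)^2 ≡ 10^2 = 100 ≡ 100 (mod 757)
684^22 = 684^16 · 684^4 · 684^2 ≡ 100 · 143 · 30 ≡ 538 (mod 757).

538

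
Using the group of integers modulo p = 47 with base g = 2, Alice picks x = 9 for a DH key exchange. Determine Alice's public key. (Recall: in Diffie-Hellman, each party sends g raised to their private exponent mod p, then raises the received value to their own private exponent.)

42

Public value = 2^9 mod 47.
2^1 ≡ 2 (mod 47)
2^2 = (2^1)^2 ≡ 2^2 = 4 ≡ 4 (mod 47)
2^4 = (2^2)^2 ≡ 4^2 = 16 ≡ 16 (mod 47)
2^8 = (2^4)^2 ≡ 16^2 = 256 ≡ 21 (mod 47)
2^9 = 2^8 · 2^1 ≡ 21 · 2 ≡ 42 (mod 47).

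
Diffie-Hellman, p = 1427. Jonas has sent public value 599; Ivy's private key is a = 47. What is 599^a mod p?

1088

Shared key K = 599^47 mod 1427.
599^1 ≡ 599 (mod 1427)
599^2 = (599^1)^2 ≡ 599^2 = 358801 ≡ 624 (mod 1427)
599^4 = (599^2)^2 ≡ 624^2 = 389376 ≡ 1232 (mod 1427)
599^8 = (599^4)^2 ≡ 1232^2 = 1517824 ≡ 923 (mod 1427)
599^16 = (599^8)^2 ≡ 923^2 = 851929 ≡ 10 (mod 1427)
599^32 = (599^16)^2 ≡ 10^2 = 100 ≡ 100 (mod 1427)
599^47 = 599^32 · 599^8 · 599^4 · 599^2 · 599^1 ≡ 100 · 923 · 1232 · 624 · 599 ≡ 1088 (mod 1427).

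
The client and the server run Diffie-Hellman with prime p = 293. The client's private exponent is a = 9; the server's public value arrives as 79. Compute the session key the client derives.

164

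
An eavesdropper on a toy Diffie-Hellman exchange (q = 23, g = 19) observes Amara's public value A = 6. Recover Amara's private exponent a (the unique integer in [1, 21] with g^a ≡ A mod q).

Try successive powers of 19 modulo 23:
19^1 ≡ 19
19^2 ≡ 16
19^3 ≡ 5
19^4 ≡ 3
19^5 ≡ 11
19^6 ≡ 2
19^7 ≡ 15
19^8 ≡ 9
19^9 ≡ 10
19^10 ≡ 6
Found: a = 10.

10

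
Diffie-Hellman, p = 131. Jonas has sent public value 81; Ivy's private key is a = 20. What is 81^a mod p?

84

Shared key K = 81^20 mod 131.
81^1 ≡ 81 (mod 131)
81^2 = (81^1)^2 ≡ 81^2 = 6561 ≡ 11 (mod 131)
81^4 = (81^2)^2 ≡ 11^2 = 121 ≡ 121 (mod 131)
81^8 = (81^4)^2 ≡ 121^2 = 14641 ≡ 100 (mod 131)
81^16 = (81^8)^2 ≡ 100^2 = 10000 ≡ 44 (mod 131)
81^20 = 81^16 · 81^4 ≡ 44 · 121 ≡ 84 (mod 131).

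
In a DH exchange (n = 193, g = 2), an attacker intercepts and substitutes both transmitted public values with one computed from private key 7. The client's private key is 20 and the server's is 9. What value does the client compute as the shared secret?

12

The client receives an attacker's public value M = 2^7 mod 193 instead of the honest one.
2^1 ≡ 2 (mod 193)
2^2 = (2^1)^2 ≡ 2^2 = 4 ≡ 4 (mod 193)
2^4 = (2^2)^2 ≡ 4^2 = 16 ≡ 16 (mod 193)
2^7 = 2^4 · 2^2 · 2^1 ≡ 16 · 4 · 2 ≡ 128 (mod 193).
So M = 128. The client computes K = M^20 mod 193.
128^1 ≡ 128 (mod 193)
128^2 = (128^1)^2 ≡ 128^2 = 16384 ≡ 172 (mod 193)
128^4 = (128^2)^2 ≡ 172^2 = 29584 ≡ 55 (mod 193)
128^8 = (128^4)^2 ≡ 55^2 = 3025 ≡ 130 (mod 193)
128^16 = (128^8)^2 ≡ 130^2 = 16900 ≡ 109 (mod 193)
128^20 = 128^16 · 128^4 ≡ 109 · 55 ≡ 12 (mod 193).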